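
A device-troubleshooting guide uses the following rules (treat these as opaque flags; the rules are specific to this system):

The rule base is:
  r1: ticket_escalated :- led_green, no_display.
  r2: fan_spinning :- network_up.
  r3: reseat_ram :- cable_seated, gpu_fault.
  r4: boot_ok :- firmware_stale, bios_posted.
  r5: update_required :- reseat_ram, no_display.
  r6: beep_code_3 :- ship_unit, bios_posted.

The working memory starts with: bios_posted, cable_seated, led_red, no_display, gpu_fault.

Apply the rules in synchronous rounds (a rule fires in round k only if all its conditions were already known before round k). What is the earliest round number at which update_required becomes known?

Round 1: r3 [reseat_ram :- cable_seated, gpu_fault.]. New: reseat_ram.
Round 2: r5 [update_required :- reseat_ram, no_display.]. New: update_required.
update_required first appears in round 2.

2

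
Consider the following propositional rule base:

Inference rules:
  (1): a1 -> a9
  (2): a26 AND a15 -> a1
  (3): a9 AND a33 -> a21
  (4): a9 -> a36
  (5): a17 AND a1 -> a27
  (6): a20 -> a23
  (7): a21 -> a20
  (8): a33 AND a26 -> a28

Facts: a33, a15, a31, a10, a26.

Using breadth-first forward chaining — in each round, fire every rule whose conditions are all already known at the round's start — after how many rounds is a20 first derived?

[1] (2) [a26 AND a15 -> a1]; (8) [a33 AND a26 -> a28]. ⇒ new: a1, a28.
[2] (1) [a1 -> a9]. ⇒ new: a9.
[3] (3) [a9 AND a33 -> a21]; (4) [a9 -> a36]. ⇒ new: a21, a36.
[4] (7) [a21 -> a20]. ⇒ new: a20.
a20 first appears in round 4.

4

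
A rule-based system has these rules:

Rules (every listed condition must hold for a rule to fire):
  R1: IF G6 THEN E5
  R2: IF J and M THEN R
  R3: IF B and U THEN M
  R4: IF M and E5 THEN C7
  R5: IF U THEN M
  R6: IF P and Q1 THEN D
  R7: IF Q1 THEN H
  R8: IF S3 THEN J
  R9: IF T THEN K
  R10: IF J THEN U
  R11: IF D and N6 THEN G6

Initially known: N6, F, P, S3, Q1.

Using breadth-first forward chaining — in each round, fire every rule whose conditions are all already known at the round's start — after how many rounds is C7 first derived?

4

Round 1 — R6, R7, R8, derive D, H, J.
Round 2 — R10, R11, derive U, G6.
Round 3 — R1, R5, derive E5, M.
Round 4 — R2, R4, derive R, C7.
C7 first appears in round 4.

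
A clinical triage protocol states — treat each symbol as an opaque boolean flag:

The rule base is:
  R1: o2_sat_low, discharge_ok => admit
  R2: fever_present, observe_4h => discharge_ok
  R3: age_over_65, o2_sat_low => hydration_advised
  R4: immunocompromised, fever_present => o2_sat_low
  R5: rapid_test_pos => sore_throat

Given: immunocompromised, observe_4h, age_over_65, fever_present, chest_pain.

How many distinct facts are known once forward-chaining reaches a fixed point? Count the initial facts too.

9

[1] R2 [fever_present, observe_4h => discharge_ok]; R4 [immunocompromised, fever_present => o2_sat_low]. ⇒ new: discharge_ok, o2_sat_low.
[2] R1 [o2_sat_low, discharge_ok => admit]; R3 [age_over_65, o2_sat_low => hydration_advised]. ⇒ new: admit, hydration_advised.
Closure: {admit, age_over_65, chest_pain, discharge_ok, fever_present, hydration_advised, immunocompromised, o2_sat_low, observe_4h} — 9 facts.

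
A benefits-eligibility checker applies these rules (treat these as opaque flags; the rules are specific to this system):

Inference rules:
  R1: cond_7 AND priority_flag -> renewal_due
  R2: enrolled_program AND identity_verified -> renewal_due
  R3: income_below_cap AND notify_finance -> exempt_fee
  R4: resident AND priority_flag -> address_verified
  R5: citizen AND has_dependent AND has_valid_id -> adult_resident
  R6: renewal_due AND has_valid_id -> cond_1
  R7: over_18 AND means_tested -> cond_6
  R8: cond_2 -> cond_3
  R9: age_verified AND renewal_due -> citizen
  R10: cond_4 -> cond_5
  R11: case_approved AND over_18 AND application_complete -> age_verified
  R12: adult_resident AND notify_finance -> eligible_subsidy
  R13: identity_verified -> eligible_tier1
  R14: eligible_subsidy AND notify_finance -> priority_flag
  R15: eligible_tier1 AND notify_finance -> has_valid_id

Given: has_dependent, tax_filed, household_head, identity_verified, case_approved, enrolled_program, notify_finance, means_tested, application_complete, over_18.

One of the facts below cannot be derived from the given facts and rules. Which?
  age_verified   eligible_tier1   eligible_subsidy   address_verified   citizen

Round 1 — R2, R7, R11, R13, derive renewal_due, cond_6, age_verified, eligible_tier1.
Round 2 — R9, R15, derive citizen, has_valid_id.
Round 3 — R5, R6, derive adult_resident, cond_1.
Round 4 — R12, derive eligible_subsidy.
Round 5 — R14, derive priority_flag.
Derived: citizen (round 2), age_verified (round 1), eligible_tier1 (round 1), eligible_subsidy (round 4). address_verified never appears in any round.

address_verified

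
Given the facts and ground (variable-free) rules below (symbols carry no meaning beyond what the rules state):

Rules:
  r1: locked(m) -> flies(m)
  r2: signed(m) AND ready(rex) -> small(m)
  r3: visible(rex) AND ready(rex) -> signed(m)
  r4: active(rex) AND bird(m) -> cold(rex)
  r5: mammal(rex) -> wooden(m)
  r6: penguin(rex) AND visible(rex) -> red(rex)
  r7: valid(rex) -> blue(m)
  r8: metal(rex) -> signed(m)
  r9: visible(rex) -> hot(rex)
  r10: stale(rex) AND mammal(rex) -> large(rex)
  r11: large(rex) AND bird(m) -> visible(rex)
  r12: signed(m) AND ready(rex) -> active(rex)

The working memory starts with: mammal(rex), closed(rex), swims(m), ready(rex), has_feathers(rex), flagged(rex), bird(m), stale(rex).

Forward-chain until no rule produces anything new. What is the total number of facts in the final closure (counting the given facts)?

[1] r5 [mammal(rex) -> wooden(m)]; r10 [stale(rex) AND mammal(rex) -> large(rex)]. ⇒ new: wooden(m), large(rex).
[2] r11 [large(rex) AND bird(m) -> visible(rex)]. ⇒ new: visible(rex).
[3] r3 [visible(rex) AND ready(rex) -> signed(m)]; r9 [visible(rex) -> hot(rex)]. ⇒ new: signed(m), hot(rex).
[4] r2 [signed(m) AND ready(rex) -> small(m)]; r12 [signed(m) AND ready(rex) -> active(rex)]. ⇒ new: small(m), active(rex).
[5] r4 [active(rex) AND bird(m) -> cold(rex)]. ⇒ new: cold(rex).
Closure: {active(rex), bird(m), closed(rex), cold(rex), flagged(rex), has_feathers(rex), hot(rex), large(rex), mammal(rex), ready(rex), signed(m), small(m), stale(rex), swims(m), visible(rex), wooden(m)} — 16 facts.

16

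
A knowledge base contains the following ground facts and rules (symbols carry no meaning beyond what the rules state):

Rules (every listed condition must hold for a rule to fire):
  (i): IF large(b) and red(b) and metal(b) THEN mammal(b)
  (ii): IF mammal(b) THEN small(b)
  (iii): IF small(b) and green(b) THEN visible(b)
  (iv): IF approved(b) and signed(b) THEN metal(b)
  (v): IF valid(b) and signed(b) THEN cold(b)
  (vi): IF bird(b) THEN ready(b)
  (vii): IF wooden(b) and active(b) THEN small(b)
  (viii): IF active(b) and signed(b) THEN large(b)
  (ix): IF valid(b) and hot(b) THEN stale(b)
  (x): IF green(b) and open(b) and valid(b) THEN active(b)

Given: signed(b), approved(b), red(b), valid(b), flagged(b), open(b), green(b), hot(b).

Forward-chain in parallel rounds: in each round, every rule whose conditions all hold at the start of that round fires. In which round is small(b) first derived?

4

Round 1: (iv) [IF approved(b) and signed(b) THEN metal(b)]; (v) [IF valid(b) and signed(b) THEN cold(b)]; (ix) [IF valid(b) and hot(b) THEN stale(b)]; (x) [IF green(b) and open(b) and valid(b) THEN active(b)]. Adds metal(b), cold(b), stale(b), active(b).
Round 2: (viii) [IF active(b) and signed(b) THEN large(b)]. Adds large(b).
Round 3: (i) [IF large(b) and red(b) and metal(b) THEN mammal(b)]. Adds mammal(b).
Round 4: (ii) [IF mammal(b) THEN small(b)]. Adds small(b).
small(b) first appears in round 4.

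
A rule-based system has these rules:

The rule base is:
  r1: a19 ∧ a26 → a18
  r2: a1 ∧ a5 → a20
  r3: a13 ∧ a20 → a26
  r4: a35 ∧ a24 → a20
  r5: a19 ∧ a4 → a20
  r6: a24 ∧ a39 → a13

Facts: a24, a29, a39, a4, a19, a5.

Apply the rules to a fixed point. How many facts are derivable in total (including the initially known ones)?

10

Round 1 — r5, r6, derive a20, a13.
Round 2 — r3, derive a26.
Round 3 — r1, derive a18.
Closure: {a13, a18, a19, a20, a24, a26, a29, a39, a4, a5} — 10 facts.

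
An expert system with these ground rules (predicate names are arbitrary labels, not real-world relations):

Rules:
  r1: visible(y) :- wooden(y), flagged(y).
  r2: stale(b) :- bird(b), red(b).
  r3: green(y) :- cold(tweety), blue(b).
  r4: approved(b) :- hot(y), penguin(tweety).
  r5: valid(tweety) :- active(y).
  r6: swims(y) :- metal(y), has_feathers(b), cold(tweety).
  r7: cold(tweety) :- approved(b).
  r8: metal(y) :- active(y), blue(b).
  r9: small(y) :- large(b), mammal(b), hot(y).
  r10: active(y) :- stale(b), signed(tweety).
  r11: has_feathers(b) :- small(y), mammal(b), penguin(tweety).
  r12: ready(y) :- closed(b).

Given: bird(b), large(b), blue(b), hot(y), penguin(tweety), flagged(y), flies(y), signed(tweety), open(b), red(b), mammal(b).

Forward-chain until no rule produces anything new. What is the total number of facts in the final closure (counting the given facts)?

21

Round 1: r2 [stale(b) :- bird(b), red(b).]; r4 [approved(b) :- hot(y), penguin(tweety).]; r9 [small(y) :- large(b), mammal(b), hot(y).]. Adds stale(b), approved(b), small(y).
Round 2: r7 [cold(tweety) :- approved(b).]; r10 [active(y) :- stale(b), signed(tweety).]; r11 [has_feathers(b) :- small(y), mammal(b), penguin(tweety).]. Adds cold(tweety), active(y), has_feathers(b).
Round 3: r3 [green(y) :- cold(tweety), blue(b).]; r5 [valid(tweety) :- active(y).]; r8 [metal(y) :- active(y), blue(b).]. Adds green(y), valid(tweety), metal(y).
Round 4: r6 [swims(y) :- metal(y), has_feathers(b), cold(tweety).]. Adds swims(y).
Closure: {active(y), approved(b), bird(b), blue(b), cold(tweety), flagged(y), flies(y), green(y), has_feathers(b), hot(y), large(b), mammal(b), metal(y), open(b), penguin(tweety), red(b), signed(tweety), small(y), stale(b), swims(y), valid(tweety)} — 21 facts.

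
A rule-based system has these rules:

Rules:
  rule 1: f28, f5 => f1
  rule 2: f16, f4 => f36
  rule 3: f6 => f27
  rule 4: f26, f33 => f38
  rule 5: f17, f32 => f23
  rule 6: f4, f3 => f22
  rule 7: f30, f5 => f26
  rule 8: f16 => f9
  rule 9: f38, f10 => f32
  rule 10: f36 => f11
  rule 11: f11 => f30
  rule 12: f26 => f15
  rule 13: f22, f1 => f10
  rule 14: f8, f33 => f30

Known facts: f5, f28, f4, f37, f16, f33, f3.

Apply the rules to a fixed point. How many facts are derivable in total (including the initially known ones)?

Round 1: rule 1 [f28, f5 => f1]; rule 2 [f16, f4 => f36]; rule 6 [f4, f3 => f22]; rule 8 [f16 => f9]. Adds f1, f36, f22, f9.
Round 2: rule 10 [f36 => f11]; rule 13 [f22, f1 => f10]. Adds f11, f10.
Round 3: rule 11 [f11 => f30]. Adds f30.
Round 4: rule 7 [f30, f5 => f26]. Adds f26.
Round 5: rule 4 [f26, f33 => f38]; rule 12 [f26 => f15]. Adds f38, f15.
Round 6: rule 9 [f38, f10 => f32]. Adds f32.
Closure: {f1, f10, f11, f15, f16, f22, f26, f28, f3, f30, f32, f33, f36, f37, f38, f4, f5, f9} — 18 facts.

18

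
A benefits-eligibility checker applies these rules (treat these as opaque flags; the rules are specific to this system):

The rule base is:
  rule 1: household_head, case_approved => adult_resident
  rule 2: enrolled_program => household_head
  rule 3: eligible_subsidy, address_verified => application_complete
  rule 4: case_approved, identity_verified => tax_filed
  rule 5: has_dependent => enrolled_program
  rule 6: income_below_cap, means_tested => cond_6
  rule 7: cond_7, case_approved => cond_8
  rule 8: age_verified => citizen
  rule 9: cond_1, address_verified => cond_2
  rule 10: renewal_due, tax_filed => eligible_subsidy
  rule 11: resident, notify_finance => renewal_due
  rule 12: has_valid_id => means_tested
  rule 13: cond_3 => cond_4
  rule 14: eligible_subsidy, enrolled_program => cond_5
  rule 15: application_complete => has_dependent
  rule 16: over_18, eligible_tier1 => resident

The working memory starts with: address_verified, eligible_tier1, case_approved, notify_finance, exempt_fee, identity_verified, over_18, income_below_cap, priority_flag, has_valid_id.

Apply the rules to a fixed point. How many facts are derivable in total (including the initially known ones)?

22

Round 1: rule 4 [case_approved, identity_verified => tax_filed]; rule 12 [has_valid_id => means_tested]; rule 16 [over_18, eligible_tier1 => resident]. Adds tax_filed, means_tested, resident.
Round 2: rule 6 [income_below_cap, means_tested => cond_6]; rule 11 [resident, notify_finance => renewal_due]. Adds cond_6, renewal_due.
Round 3: rule 10 [renewal_due, tax_filed => eligible_subsidy]. Adds eligible_subsidy.
Round 4: rule 3 [eligible_subsidy, address_verified => application_complete]. Adds application_complete.
Round 5: rule 15 [application_complete => has_dependent]. Adds has_dependent.
Round 6: rule 5 [has_dependent => enrolled_program]. Adds enrolled_program.
Round 7: rule 2 [enrolled_program => household_head]; rule 14 [eligible_subsidy, enrolled_program => cond_5]. Adds household_head, cond_5.
Round 8: rule 1 [household_head, case_approved => adult_resident]. Adds adult_resident.
Closure: {address_verified, adult_resident, application_complete, case_approved, cond_5, cond_6, eligible_subsidy, eligible_tier1, enrolled_program, exempt_fee, has_dependent, has_valid_id, household_head, identity_verified, income_below_cap, means_tested, notify_finance, over_18, priority_flag, renewal_due, resident, tax_filed} — 22 facts.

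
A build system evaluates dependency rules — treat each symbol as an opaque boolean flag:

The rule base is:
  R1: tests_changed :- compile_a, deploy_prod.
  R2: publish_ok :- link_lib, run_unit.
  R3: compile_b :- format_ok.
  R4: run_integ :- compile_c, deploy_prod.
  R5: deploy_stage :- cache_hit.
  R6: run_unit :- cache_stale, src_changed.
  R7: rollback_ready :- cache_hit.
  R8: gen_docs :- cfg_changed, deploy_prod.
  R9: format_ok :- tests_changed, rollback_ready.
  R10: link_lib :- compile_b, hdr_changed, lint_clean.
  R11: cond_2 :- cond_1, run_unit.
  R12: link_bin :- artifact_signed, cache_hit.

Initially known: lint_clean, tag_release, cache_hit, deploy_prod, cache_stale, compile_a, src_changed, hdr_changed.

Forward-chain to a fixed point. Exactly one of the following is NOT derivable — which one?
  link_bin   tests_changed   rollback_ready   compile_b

Round 1 — R1, R5, R6, R7, derive tests_changed, deploy_stage, run_unit, rollback_ready.
Round 2 — R9, derive format_ok.
Round 3 — R3, derive compile_b.
Round 4 — R10, derive link_lib.
Round 5 — R2, derive publish_ok.
Derived: compile_b (round 3), tests_changed (round 1), rollback_ready (round 1). link_bin never appears in any round.

link_bin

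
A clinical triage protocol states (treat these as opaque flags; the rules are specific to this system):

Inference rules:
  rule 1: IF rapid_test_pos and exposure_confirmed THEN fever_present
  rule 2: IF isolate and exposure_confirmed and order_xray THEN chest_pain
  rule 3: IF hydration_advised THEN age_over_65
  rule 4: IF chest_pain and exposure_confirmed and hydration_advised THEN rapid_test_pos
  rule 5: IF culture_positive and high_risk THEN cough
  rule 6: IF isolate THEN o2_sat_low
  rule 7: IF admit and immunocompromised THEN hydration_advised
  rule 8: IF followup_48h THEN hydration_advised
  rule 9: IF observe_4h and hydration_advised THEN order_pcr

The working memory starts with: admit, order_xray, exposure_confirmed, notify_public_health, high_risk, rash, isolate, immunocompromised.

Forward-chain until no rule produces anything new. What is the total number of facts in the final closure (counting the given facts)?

14

Round 1: rule 2 [IF isolate and exposure_confirmed and order_xray THEN chest_pain]; rule 6 [IF isolate THEN o2_sat_low]; rule 7 [IF admit and immunocompromised THEN hydration_advised]. Adds chest_pain, o2_sat_low, hydration_advised.
Round 2: rule 3 [IF hydration_advised THEN age_over_65]; rule 4 [IF chest_pain and exposure_confirmed and hydration_advised THEN rapid_test_pos]. Adds age_over_65, rapid_test_pos.
Round 3: rule 1 [IF rapid_test_pos and exposure_confirmed THEN fever_present]. Adds fever_present.
Closure: {admit, age_over_65, chest_pain, exposure_confirmed, fever_present, high_risk, hydration_advised, immunocompromised, isolate, notify_public_health, o2_sat_low, order_xray, rapid_test_pos, rash} — 14 facts.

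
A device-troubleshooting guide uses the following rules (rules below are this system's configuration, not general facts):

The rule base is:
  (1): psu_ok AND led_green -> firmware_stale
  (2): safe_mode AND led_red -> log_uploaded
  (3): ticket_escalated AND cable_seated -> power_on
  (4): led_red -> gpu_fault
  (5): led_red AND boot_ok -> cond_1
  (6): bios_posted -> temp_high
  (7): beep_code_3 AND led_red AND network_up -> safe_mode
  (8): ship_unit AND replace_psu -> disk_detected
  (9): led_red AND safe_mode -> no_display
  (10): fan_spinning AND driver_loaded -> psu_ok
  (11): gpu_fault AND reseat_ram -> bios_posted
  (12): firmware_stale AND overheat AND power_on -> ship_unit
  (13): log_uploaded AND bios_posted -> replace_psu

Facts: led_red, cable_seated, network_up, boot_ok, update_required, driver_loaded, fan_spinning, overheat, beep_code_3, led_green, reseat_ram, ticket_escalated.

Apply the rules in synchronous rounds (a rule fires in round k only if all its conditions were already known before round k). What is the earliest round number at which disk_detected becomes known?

[1] (3) [ticket_escalated AND cable_seated -> power_on]; (4) [led_red -> gpu_fault]; (5) [led_red AND boot_ok -> cond_1]; (7) [beep_code_3 AND led_red AND network_up -> safe_mode]; (10) [fan_spinning AND driver_loaded -> psu_ok]. ⇒ new: power_on, gpu_fault, cond_1, safe_mode, psu_ok.
[2] (1) [psu_ok AND led_green -> firmware_stale]; (2) [safe_mode AND led_red -> log_uploaded]; (9) [led_red AND safe_mode -> no_display]; (11) [gpu_fault AND reseat_ram -> bios_posted]. ⇒ new: firmware_stale, log_uploaded, no_display, bios_posted.
[3] (6) [bios_posted -> temp_high]; (12) [firmware_stale AND overheat AND power_on -> ship_unit]; (13) [log_uploaded AND bios_posted -> replace_psu]. ⇒ new: temp_high, ship_unit, replace_psu.
[4] (8) [ship_unit AND replace_psu -> disk_detected]. ⇒ new: disk_detected.
disk_detected first appears in round 4.

4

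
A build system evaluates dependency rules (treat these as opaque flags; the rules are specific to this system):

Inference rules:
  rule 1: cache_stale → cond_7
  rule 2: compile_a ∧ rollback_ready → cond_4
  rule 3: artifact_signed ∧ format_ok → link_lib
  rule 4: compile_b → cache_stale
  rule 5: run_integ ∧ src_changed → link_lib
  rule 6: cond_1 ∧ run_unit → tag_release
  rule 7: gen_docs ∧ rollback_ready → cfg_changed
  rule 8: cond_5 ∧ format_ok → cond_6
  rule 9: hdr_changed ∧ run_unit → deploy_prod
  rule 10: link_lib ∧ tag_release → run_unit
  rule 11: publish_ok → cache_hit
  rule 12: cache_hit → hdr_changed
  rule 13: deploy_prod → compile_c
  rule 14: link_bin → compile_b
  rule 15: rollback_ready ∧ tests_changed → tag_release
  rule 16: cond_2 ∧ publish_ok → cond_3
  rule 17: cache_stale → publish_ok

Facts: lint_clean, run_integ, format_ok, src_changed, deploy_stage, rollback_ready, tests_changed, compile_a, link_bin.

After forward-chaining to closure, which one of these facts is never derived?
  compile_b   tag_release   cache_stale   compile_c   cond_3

cond_3

Round 1: rule 2 [compile_a ∧ rollback_ready → cond_4]; rule 5 [run_integ ∧ src_changed → link_lib]; rule 14 [link_bin → compile_b]; rule 15 [rollback_ready ∧ tests_changed → tag_release]. Adds cond_4, link_lib, compile_b, tag_release.
Round 2: rule 4 [compile_b → cache_stale]; rule 10 [link_lib ∧ tag_release → run_unit]. Adds cache_stale, run_unit.
Round 3: rule 1 [cache_stale → cond_7]; rule 17 [cache_stale → publish_ok]. Adds cond_7, publish_ok.
Round 4: rule 11 [publish_ok → cache_hit]. Adds cache_hit.
Round 5: rule 12 [cache_hit → hdr_changed]. Adds hdr_changed.
Round 6: rule 9 [hdr_changed ∧ run_unit → deploy_prod]. Adds deploy_prod.
Round 7: rule 13 [deploy_prod → compile_c]. Adds compile_c.
Derived: compile_b (round 1), compile_c (round 7), tag_release (round 1), cache_stale (round 2). cond_3 never appears in any round.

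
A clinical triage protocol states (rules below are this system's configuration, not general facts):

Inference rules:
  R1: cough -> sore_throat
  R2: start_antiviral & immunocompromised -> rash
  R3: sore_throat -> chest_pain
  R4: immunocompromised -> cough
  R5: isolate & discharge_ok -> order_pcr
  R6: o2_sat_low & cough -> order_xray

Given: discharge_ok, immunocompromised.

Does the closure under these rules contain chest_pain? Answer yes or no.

Round 1 fires R4, giving cough.
Round 2 fires R1, giving sore_throat.
Round 3 fires R3, giving chest_pain.
chest_pain appears in round 3, so it is derivable.

yes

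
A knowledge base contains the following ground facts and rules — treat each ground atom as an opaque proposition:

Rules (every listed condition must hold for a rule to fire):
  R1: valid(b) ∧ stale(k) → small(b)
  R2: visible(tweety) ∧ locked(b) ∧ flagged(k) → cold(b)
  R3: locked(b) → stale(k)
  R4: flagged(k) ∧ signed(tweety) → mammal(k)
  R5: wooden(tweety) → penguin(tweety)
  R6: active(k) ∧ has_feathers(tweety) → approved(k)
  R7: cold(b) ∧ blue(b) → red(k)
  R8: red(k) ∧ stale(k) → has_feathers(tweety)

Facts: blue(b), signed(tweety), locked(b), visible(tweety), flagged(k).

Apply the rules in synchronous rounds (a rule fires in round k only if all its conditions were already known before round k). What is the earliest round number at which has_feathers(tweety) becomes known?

Round 1: R2 [visible(tweety) ∧ locked(b) ∧ flagged(k) → cold(b)]; R3 [locked(b) → stale(k)]; R4 [flagged(k) ∧ signed(tweety) → mammal(k)]. New: cold(b), stale(k), mammal(k).
Round 2: R7 [cold(b) ∧ blue(b) → red(k)]. New: red(k).
Round 3: R8 [red(k) ∧ stale(k) → has_feathers(tweety)]. New: has_feathers(tweety).
has_feathers(tweety) first appears in round 3.

3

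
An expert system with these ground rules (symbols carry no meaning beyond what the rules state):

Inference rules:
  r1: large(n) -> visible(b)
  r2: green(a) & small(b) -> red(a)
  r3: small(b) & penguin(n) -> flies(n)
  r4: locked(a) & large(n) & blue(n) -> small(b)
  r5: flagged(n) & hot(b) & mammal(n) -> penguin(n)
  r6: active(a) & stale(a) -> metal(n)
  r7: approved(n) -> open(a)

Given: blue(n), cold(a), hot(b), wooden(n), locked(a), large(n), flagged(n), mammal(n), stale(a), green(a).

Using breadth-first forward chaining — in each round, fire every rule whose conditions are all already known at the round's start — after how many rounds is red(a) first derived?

2

Round 1: r1 [large(n) -> visible(b)]; r4 [locked(a) & large(n) & blue(n) -> small(b)]; r5 [flagged(n) & hot(b) & mammal(n) -> penguin(n)]. New: visible(b), small(b), penguin(n).
Round 2: r2 [green(a) & small(b) -> red(a)]; r3 [small(b) & penguin(n) -> flies(n)]. New: red(a), flies(n).
red(a) first appears in round 2.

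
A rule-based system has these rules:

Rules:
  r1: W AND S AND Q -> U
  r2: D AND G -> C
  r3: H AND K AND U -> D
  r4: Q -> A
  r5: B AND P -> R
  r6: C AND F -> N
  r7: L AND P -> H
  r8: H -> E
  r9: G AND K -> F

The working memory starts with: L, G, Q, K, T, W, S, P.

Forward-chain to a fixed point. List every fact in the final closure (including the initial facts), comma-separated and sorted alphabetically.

A, C, D, E, F, G, H, K, L, N, P, Q, S, T, U, W

Round 1: r1 [W AND S AND Q -> U]; r4 [Q -> A]; r7 [L AND P -> H]; r9 [G AND K -> F]. Adds U, A, H, F.
Round 2: r3 [H AND K AND U -> D]; r8 [H -> E]. Adds D, E.
Round 3: r2 [D AND G -> C]. Adds C.
Round 4: r6 [C AND F -> N]. Adds N.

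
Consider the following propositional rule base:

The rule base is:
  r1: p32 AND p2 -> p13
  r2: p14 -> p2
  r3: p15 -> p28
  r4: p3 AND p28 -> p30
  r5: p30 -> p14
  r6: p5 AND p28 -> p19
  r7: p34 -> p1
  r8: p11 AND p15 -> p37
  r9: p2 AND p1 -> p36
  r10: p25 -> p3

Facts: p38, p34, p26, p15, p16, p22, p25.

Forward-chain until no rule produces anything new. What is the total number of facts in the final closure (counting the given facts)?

14

Round 1 — r3, r7, r10, derive p28, p1, p3.
Round 2 — r4, derive p30.
Round 3 — r5, derive p14.
Round 4 — r2, derive p2.
Round 5 — r9, derive p36.
Closure: {p1, p14, p15, p16, p2, p22, p25, p26, p28, p3, p30, p34, p36, p38} — 14 facts.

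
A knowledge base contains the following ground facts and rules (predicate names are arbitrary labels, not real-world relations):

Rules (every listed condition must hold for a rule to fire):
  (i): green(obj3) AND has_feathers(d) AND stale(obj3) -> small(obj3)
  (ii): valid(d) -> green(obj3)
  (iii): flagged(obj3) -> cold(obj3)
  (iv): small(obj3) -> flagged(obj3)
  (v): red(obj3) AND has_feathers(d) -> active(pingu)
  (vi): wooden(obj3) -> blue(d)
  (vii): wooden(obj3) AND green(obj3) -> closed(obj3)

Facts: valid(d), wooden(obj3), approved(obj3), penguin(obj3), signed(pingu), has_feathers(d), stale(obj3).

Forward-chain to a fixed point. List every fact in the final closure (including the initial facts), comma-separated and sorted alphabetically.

approved(obj3), blue(d), closed(obj3), cold(obj3), flagged(obj3), green(obj3), has_feathers(d), penguin(obj3), signed(pingu), small(obj3), stale(obj3), valid(d), wooden(obj3)

Round 1: (ii) [valid(d) -> green(obj3)]; (vi) [wooden(obj3) -> blue(d)]. New: green(obj3), blue(d).
Round 2: (i) [green(obj3) AND has_feathers(d) AND stale(obj3) -> small(obj3)]; (vii) [wooden(obj3) AND green(obj3) -> closed(obj3)]. New: small(obj3), closed(obj3).
Round 3: (iv) [small(obj3) -> flagged(obj3)]. New: flagged(obj3).
Round 4: (iii) [flagged(obj3) -> cold(obj3)]. New: cold(obj3).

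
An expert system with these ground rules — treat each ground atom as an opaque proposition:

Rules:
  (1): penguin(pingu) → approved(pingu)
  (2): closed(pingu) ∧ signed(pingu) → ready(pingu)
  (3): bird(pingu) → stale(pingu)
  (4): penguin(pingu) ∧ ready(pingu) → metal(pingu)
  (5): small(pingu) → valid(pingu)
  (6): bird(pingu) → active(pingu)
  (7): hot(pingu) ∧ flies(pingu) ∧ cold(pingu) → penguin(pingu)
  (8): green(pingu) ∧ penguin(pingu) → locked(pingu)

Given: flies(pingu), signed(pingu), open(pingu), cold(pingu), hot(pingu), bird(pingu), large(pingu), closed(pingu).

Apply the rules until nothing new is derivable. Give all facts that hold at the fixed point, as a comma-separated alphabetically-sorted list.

active(pingu), approved(pingu), bird(pingu), closed(pingu), cold(pingu), flies(pingu), hot(pingu), large(pingu), metal(pingu), open(pingu), penguin(pingu), ready(pingu), signed(pingu), stale(pingu)

Round 1 — (2), (3), (6), (7), derive ready(pingu), stale(pingu), active(pingu), penguin(pingu).
Round 2 — (1), (4), derive approved(pingu), metal(pingu).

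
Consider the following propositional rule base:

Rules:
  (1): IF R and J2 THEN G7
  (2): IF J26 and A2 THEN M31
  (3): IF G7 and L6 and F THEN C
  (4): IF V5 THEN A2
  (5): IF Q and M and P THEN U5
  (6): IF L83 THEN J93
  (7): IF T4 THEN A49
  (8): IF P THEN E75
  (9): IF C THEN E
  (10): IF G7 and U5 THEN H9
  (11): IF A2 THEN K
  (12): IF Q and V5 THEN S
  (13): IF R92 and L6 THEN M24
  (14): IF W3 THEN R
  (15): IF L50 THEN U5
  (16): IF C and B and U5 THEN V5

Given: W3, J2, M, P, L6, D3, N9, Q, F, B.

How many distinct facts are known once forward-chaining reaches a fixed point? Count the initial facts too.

21

Round 1 — (5), (8), (14), derive U5, E75, R.
Round 2 — (1), derive G7.
Round 3 — (3), (10), derive C, H9.
Round 4 — (9), (16), derive E, V5.
Round 5 — (4), (12), derive A2, S.
Round 6 — (11), derive K.
Closure: {A2, B, C, D3, E, E75, F, G7, H9, J2, K, L6, M, N9, P, Q, R, S, U5, V5, W3} — 21 facts.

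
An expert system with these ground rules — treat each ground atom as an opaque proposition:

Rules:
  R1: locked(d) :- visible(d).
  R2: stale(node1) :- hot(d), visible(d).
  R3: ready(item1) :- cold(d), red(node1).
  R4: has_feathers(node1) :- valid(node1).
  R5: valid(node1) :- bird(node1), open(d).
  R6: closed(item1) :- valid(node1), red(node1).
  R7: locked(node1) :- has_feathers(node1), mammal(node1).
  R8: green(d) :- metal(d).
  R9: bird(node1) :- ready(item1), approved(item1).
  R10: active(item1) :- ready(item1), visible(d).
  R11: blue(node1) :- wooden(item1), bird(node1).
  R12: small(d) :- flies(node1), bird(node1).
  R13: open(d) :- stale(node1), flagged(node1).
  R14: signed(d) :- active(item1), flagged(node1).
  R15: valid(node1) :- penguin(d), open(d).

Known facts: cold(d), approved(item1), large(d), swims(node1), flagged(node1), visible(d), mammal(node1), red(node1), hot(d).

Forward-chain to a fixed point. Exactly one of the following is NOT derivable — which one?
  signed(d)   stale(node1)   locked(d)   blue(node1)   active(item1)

Round 1: R1 [locked(d) :- visible(d).]; R2 [stale(node1) :- hot(d), visible(d).]; R3 [ready(item1) :- cold(d), red(node1).]. Adds locked(d), stale(node1), ready(item1).
Round 2: R9 [bird(node1) :- ready(item1), approved(item1).]; R10 [active(item1) :- ready(item1), visible(d).]; R13 [open(d) :- stale(node1), flagged(node1).]. Adds bird(node1), active(item1), open(d).
Round 3: R5 [valid(node1) :- bird(node1), open(d).]; R14 [signed(d) :- active(item1), flagged(node1).]. Adds valid(node1), signed(d).
Round 4: R4 [has_feathers(node1) :- valid(node1).]; R6 [closed(item1) :- valid(node1), red(node1).]. Adds has_feathers(node1), closed(item1).
Round 5: R7 [locked(node1) :- has_feathers(node1), mammal(node1).]. Adds locked(node1).
Derived: stale(node1) (round 1), signed(d) (round 3), locked(d) (round 1), active(item1) (round 2). blue(node1) never appears in any round.

blue(node1)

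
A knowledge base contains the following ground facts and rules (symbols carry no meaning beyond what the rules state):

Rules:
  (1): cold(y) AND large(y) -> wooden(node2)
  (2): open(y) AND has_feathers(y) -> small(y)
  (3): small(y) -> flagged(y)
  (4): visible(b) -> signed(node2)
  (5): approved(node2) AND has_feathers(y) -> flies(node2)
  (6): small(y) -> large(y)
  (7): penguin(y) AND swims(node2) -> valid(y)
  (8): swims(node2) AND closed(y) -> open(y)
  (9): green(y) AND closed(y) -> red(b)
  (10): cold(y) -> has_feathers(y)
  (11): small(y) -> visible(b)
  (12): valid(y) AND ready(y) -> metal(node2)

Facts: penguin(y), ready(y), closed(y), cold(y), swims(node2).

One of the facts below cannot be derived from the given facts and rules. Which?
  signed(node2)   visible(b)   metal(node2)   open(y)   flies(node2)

flies(node2)

Round 1: (7) [penguin(y) AND swims(node2) -> valid(y)]; (8) [swims(node2) AND closed(y) -> open(y)]; (10) [cold(y) -> has_feathers(y)]. New: valid(y), open(y), has_feathers(y).
Round 2: (2) [open(y) AND has_feathers(y) -> small(y)]; (12) [valid(y) AND ready(y) -> metal(node2)]. New: small(y), metal(node2).
Round 3: (3) [small(y) -> flagged(y)]; (6) [small(y) -> large(y)]; (11) [small(y) -> visible(b)]. New: flagged(y), large(y), visible(b).
Round 4: (1) [cold(y) AND large(y) -> wooden(node2)]; (4) [visible(b) -> signed(node2)]. New: wooden(node2), signed(node2).
Derived: open(y) (round 1), metal(node2) (round 2), visible(b) (round 3), signed(node2) (round 4). flies(node2) never appears in any round.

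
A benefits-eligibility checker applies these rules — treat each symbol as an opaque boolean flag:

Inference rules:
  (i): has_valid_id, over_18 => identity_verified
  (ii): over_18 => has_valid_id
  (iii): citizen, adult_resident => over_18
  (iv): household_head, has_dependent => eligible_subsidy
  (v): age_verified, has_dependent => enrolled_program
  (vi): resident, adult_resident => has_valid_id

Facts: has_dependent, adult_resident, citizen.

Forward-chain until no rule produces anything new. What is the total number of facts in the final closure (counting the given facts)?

6

Round 1 — (iii), derive over_18.
Round 2 — (ii), derive has_valid_id.
Round 3 — (i), derive identity_verified.
Closure: {adult_resident, citizen, has_dependent, has_valid_id, identity_verified, over_18} — 6 facts.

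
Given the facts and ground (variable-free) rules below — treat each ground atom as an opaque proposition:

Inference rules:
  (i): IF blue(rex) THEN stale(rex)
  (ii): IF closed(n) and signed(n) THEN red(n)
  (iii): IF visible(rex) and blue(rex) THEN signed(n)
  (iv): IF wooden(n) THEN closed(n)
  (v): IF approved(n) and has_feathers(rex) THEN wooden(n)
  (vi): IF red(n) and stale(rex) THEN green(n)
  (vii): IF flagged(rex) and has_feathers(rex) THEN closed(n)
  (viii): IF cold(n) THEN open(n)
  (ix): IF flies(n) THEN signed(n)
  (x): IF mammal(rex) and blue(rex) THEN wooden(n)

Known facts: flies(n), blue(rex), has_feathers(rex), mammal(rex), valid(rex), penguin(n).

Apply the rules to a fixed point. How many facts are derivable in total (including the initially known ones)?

12

Round 1: (i) [IF blue(rex) THEN stale(rex)]; (ix) [IF flies(n) THEN signed(n)]; (x) [IF mammal(rex) and blue(rex) THEN wooden(n)]. Adds stale(rex), signed(n), wooden(n).
Round 2: (iv) [IF wooden(n) THEN closed(n)]. Adds closed(n).
Round 3: (ii) [IF closed(n) and signed(n) THEN red(n)]. Adds red(n).
Round 4: (vi) [IF red(n) and stale(rex) THEN green(n)]. Adds green(n).
Closure: {blue(rex), closed(n), flies(n), green(n), has_feathers(rex), mammal(rex), penguin(n), red(n), signed(n), stale(rex), valid(rex), wooden(n)} — 12 facts.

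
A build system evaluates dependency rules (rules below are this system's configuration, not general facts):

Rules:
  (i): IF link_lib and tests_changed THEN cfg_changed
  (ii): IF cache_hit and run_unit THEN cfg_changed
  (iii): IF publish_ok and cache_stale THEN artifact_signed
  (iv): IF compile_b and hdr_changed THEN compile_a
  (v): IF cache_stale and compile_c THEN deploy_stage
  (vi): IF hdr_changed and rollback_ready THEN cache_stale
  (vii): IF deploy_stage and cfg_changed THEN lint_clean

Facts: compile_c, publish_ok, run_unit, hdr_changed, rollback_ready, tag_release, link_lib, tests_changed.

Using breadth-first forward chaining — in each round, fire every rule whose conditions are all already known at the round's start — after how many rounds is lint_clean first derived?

3

Round 1: (i) [IF link_lib and tests_changed THEN cfg_changed]; (vi) [IF hdr_changed and rollback_ready THEN cache_stale]. Adds cfg_changed, cache_stale.
Round 2: (iii) [IF publish_ok and cache_stale THEN artifact_signed]; (v) [IF cache_stale and compile_c THEN deploy_stage]. Adds artifact_signed, deploy_stage.
Round 3: (vii) [IF deploy_stage and cfg_changed THEN lint_clean]. Adds lint_clean.
lint_clean first appears in round 3.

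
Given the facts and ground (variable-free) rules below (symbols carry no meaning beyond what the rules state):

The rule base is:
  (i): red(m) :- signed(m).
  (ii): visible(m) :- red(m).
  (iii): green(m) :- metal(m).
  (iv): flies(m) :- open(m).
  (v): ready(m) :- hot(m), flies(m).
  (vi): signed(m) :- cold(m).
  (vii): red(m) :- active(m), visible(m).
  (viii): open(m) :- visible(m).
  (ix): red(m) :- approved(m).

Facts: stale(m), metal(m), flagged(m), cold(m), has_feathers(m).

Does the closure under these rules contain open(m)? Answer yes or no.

[1] (iii) [green(m) :- metal(m).]; (vi) [signed(m) :- cold(m).]. ⇒ new: green(m), signed(m).
[2] (i) [red(m) :- signed(m).]. ⇒ new: red(m).
[3] (ii) [visible(m) :- red(m).]. ⇒ new: visible(m).
[4] (viii) [open(m) :- visible(m).]. ⇒ new: open(m).
[5] (iv) [flies(m) :- open(m).]. ⇒ new: flies(m).
open(m) appears in round 4, so it is derivable.

yes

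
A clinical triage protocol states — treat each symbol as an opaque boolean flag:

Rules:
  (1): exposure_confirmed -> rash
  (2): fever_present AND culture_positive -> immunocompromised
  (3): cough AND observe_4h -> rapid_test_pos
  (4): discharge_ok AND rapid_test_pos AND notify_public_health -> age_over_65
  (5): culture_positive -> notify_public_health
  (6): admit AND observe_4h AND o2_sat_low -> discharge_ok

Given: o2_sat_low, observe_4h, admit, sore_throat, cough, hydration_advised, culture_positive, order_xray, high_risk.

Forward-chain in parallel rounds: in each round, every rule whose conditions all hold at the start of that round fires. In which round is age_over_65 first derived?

2

Round 1 fires (3), (5), (6), giving rapid_test_pos, notify_public_health, discharge_ok.
Round 2 fires (4), giving age_over_65.
age_over_65 first appears in round 2.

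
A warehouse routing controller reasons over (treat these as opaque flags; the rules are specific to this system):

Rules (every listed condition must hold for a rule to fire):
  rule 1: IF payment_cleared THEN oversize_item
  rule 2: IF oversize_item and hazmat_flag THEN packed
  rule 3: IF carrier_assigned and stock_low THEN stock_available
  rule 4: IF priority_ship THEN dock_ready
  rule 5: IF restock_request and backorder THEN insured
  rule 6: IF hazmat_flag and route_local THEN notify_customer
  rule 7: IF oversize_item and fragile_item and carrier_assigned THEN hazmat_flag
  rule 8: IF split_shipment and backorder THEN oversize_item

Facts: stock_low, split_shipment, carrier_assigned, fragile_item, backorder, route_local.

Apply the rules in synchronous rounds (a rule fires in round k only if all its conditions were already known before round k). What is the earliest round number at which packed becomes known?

3

[1] rule 3 [IF carrier_assigned and stock_low THEN stock_available]; rule 8 [IF split_shipment and backorder THEN oversize_item]. ⇒ new: stock_available, oversize_item.
[2] rule 7 [IF oversize_item and fragile_item and carrier_assigned THEN hazmat_flag]. ⇒ new: hazmat_flag.
[3] rule 2 [IF oversize_item and hazmat_flag THEN packed]; rule 6 [IF hazmat_flag and route_local THEN notify_customer]. ⇒ new: packed, notify_customer.
packed first appears in round 3.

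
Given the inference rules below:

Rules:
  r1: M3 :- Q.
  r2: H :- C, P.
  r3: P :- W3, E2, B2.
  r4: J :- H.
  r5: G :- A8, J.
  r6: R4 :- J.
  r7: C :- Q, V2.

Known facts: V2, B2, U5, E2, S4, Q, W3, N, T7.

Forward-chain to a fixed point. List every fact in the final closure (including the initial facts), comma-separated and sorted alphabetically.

Round 1 — r1, r3, r7, derive M3, P, C.
Round 2 — r2, derive H.
Round 3 — r4, derive J.
Round 4 — r6, derive R4.

B2, C, E2, H, J, M3, N, P, Q, R4, S4, T7, U5, V2, W3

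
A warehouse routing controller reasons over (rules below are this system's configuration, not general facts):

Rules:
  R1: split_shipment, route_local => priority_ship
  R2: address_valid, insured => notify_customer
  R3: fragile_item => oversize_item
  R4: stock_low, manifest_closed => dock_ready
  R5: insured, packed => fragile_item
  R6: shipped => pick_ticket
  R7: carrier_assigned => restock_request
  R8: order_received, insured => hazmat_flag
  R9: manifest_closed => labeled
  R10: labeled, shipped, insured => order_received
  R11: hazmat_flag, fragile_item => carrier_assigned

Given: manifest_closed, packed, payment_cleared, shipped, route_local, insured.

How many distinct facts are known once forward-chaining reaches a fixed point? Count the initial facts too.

[1] R5 [insured, packed => fragile_item]; R6 [shipped => pick_ticket]; R9 [manifest_closed => labeled]. ⇒ new: fragile_item, pick_ticket, labeled.
[2] R3 [fragile_item => oversize_item]; R10 [labeled, shipped, insured => order_received]. ⇒ new: oversize_item, order_received.
[3] R8 [order_received, insured => hazmat_flag]. ⇒ new: hazmat_flag.
[4] R11 [hazmat_flag, fragile_item => carrier_assigned]. ⇒ new: carrier_assigned.
[5] R7 [carrier_assigned => restock_request]. ⇒ new: restock_request.
Closure: {carrier_assigned, fragile_item, hazmat_flag, insured, labeled, manifest_closed, order_received, oversize_item, packed, payment_cleared, pick_ticket, restock_request, route_local, shipped} — 14 facts.

14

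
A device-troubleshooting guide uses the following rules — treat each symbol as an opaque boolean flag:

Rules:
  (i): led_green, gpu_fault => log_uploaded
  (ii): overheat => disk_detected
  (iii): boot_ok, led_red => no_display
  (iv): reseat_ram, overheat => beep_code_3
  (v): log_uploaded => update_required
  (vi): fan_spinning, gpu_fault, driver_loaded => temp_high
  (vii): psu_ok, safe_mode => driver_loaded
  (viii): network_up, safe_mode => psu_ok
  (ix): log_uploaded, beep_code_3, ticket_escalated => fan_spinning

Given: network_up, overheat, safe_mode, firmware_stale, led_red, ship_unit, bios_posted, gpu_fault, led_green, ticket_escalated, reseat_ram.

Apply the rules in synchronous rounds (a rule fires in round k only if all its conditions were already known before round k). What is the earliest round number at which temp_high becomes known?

Round 1 — (i), (ii), (iv), (viii), derive log_uploaded, disk_detected, beep_code_3, psu_ok.
Round 2 — (v), (vii), (ix), derive update_required, driver_loaded, fan_spinning.
Round 3 — (vi), derive temp_high.
temp_high first appears in round 3.

3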